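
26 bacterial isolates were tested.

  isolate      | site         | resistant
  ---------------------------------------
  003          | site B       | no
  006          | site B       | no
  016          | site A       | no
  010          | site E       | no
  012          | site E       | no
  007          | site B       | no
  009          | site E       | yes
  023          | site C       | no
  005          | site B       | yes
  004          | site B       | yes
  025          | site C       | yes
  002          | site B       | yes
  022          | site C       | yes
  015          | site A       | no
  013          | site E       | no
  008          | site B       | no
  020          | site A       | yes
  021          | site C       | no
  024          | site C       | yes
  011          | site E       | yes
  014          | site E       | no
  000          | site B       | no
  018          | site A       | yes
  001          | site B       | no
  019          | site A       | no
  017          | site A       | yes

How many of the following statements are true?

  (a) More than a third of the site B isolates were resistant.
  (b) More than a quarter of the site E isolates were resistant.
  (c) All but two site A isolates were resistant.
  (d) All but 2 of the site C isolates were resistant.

(a) site B: |A| = 9, |A ∩ B| = 3; needs |A ∩ B| / |A| > 1/3 — false.
(b) site E: |A| = 6, |A ∩ B| = 2; needs |A ∩ B| / |A| > 1/4 — true.
(c) site A: |A| = 6, |A ∩ B| = 3; needs |A ∖ B| = 2 — false.
(d) site C: |A| = 5, |A ∩ B| = 3; needs |A ∖ B| = 2 — true.

2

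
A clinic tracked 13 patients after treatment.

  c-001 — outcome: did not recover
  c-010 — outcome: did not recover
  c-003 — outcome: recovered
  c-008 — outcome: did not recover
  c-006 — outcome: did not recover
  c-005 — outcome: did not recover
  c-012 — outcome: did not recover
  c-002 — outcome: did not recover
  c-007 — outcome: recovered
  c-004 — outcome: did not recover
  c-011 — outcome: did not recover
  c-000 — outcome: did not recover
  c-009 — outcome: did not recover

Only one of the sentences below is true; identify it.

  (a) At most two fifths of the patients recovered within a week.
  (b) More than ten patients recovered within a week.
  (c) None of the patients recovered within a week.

(a)

|A| = 13, |A ∩ B| = 2, |A ∖ B| = 11.
(a) requires |A ∩ B| / |A| ≤ 2/5: true.
(b) requires |A ∩ B| > 10: false.
(c) requires A ∩ B = ∅ (|A ∩ B| = 0): false.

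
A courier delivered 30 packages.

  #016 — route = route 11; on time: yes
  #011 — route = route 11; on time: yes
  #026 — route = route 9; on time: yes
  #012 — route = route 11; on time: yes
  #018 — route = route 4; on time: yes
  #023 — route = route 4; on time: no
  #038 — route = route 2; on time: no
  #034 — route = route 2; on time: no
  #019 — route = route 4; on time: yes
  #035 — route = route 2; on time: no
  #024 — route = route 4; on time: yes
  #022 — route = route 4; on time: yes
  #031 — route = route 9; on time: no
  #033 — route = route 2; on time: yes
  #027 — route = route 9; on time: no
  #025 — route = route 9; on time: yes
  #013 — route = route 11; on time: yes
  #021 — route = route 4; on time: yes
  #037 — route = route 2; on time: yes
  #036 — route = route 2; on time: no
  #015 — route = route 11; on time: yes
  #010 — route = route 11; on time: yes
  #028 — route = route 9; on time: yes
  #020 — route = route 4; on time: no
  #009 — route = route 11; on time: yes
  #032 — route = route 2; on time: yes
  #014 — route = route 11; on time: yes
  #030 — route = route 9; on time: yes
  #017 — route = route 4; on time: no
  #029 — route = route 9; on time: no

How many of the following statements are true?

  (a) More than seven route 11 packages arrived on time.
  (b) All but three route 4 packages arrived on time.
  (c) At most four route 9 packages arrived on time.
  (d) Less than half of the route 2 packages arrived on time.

(a) route 11: |A| = 8, |A ∩ B| = 8; needs |A ∩ B| > 7 — true.
(b) route 4: |A| = 8, |A ∩ B| = 5; needs |A ∖ B| = 3 — true.
(c) route 9: |A| = 7, |A ∩ B| = 4; needs |A ∩ B| ≤ 4 — true.
(d) route 2: |A| = 7, |A ∩ B| = 3; needs |A ∩ B| < |A ∖ B| — true.

4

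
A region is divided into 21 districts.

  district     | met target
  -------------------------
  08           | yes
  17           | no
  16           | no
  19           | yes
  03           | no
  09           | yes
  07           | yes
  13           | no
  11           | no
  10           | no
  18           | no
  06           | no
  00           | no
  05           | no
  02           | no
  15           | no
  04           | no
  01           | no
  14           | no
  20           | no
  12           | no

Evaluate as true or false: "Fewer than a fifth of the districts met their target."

True

The determiner here denotes the relation: |A ∩ B| / |A| < 1/5.
|A| = 21, |A ∩ B| = 4, |A ∖ B| = 17.
|A ∩ B|/|A| = 4/21, so the statement is true.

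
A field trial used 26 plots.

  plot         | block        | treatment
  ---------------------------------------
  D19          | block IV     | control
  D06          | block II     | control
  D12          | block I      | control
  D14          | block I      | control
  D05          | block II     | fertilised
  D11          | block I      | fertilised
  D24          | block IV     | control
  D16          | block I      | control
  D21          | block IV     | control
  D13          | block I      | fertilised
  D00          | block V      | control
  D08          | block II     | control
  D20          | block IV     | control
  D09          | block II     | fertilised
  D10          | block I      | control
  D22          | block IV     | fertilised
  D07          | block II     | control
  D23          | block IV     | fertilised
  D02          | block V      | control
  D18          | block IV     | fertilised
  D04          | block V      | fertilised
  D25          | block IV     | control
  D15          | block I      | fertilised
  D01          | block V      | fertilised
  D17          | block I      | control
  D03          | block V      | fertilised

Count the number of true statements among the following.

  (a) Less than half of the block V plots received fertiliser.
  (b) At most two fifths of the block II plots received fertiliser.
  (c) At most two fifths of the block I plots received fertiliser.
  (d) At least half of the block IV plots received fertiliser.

2

(a) block V: |A| = 5, |A ∩ B| = 3; needs |A ∩ B| < |A ∖ B| — false.
(b) block II: |A| = 5, |A ∩ B| = 2; needs |A ∩ B| / |A| ≤ 2/5 — true.
(c) block I: |A| = 8, |A ∩ B| = 3; needs |A ∩ B| / |A| ≤ 2/5 — true.
(d) block IV: |A| = 8, |A ∩ B| = 3; needs |A ∩ B| ≥ |A ∖ B| — false.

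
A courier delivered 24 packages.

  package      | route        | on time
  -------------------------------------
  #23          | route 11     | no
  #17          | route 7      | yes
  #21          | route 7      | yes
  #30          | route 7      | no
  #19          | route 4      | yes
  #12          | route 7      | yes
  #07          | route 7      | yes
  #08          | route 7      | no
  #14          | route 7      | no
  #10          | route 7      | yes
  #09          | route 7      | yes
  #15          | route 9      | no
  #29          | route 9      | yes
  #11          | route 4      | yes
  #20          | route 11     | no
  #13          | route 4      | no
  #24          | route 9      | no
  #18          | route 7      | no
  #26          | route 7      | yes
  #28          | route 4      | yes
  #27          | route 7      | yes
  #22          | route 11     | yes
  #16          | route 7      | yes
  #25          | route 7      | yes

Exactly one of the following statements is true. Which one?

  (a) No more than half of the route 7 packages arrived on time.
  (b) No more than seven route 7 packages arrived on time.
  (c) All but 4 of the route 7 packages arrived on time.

|A| = 14, |A ∩ B| = 10, |A ∖ B| = 4.
(a) requires |A ∩ B| ≤ |A ∖ B|: false.
(b) requires |A ∩ B| ≤ 7: false.
(c) requires |A ∖ B| = 4: true.

(c)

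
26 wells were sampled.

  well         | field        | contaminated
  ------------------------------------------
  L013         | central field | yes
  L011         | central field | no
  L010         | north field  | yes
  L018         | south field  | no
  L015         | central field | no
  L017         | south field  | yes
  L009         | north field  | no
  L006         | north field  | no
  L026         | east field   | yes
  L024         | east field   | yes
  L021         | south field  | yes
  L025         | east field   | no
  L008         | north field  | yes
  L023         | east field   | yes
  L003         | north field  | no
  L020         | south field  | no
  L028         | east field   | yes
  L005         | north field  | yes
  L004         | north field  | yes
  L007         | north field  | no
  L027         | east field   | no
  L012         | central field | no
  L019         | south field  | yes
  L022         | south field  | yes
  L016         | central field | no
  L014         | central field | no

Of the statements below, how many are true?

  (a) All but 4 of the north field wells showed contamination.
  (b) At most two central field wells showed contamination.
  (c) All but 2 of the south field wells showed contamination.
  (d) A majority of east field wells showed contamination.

(a) north field: |A| = 8, |A ∩ B| = 4; needs |A ∖ B| = 4 — true.
(b) central field: |A| = 6, |A ∩ B| = 1; needs |A ∩ B| ≤ 2 — true.
(c) south field: |A| = 6, |A ∩ B| = 4; needs |A ∖ B| = 2 — true.
(d) east field: |A| = 6, |A ∩ B| = 4; needs |A ∩ B| > |A ∖ B| — true.

4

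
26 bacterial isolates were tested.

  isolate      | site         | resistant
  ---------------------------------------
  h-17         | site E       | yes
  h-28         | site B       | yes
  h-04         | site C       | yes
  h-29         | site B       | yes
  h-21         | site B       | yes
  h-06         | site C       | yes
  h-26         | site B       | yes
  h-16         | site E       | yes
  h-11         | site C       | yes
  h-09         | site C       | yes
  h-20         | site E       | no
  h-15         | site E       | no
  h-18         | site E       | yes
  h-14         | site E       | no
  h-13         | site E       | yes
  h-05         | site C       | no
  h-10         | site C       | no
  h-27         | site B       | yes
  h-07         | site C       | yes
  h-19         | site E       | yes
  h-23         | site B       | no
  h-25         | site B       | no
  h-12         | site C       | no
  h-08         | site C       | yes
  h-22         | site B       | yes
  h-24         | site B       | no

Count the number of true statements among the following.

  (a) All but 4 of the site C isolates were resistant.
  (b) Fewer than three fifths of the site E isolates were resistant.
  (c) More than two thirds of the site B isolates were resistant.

(a) site C: |A| = 9, |A ∩ B| = 6; needs |A ∖ B| = 4 — false.
(b) site E: |A| = 8, |A ∩ B| = 5; needs |A ∩ B| / |A| < 3/5 — false.
(c) site B: |A| = 9, |A ∩ B| = 6; needs |A ∩ B| / |A| > 2/3 — false.

0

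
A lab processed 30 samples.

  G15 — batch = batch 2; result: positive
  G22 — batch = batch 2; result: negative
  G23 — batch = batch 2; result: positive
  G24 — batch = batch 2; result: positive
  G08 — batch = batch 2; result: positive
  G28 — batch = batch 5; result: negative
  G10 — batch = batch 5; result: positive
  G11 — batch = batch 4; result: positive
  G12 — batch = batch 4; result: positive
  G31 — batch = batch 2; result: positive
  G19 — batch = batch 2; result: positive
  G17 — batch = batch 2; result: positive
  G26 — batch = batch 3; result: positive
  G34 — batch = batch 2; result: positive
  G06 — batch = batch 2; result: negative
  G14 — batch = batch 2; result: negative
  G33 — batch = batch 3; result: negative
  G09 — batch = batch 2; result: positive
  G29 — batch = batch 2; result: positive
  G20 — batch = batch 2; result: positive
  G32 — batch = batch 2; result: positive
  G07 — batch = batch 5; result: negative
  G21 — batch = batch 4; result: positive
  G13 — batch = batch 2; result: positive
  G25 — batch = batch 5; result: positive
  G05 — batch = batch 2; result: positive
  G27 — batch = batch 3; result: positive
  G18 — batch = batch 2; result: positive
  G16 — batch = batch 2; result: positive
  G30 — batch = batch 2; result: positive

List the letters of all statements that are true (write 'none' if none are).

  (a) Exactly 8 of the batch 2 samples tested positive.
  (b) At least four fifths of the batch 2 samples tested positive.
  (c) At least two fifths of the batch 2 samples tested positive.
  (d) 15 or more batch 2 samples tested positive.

(b), (c), (d)

|A| = 20, |A ∩ B| = 17, |A ∖ B| = 3.
(a) |A ∩ B| = 8: fails.
(b) |A ∩ B| / |A| ≥ 4/5: holds.
(c) |A ∩ B| / |A| ≥ 2/5: holds.
(d) |A ∩ B| ≥ 15: holds.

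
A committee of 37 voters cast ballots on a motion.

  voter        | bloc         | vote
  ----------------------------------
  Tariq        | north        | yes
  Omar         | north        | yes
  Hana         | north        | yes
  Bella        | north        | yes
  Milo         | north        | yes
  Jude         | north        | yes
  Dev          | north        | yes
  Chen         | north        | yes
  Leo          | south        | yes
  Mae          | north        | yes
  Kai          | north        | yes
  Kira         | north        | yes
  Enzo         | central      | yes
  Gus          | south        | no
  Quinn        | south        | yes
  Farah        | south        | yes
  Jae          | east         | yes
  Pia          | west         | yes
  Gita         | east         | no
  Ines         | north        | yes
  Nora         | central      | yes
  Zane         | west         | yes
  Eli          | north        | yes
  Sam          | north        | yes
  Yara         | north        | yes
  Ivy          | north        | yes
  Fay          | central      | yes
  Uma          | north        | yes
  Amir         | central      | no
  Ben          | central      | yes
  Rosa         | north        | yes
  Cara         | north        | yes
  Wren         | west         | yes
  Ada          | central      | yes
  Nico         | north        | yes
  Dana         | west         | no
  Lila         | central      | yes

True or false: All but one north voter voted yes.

'All but one north voter voted yes' holds iff |A ∖ B| = 1.
|A| = 20, |A ∩ B| = 20, |A ∖ B| = 0.
|A ∖ B| = 0, so the statement is false.

False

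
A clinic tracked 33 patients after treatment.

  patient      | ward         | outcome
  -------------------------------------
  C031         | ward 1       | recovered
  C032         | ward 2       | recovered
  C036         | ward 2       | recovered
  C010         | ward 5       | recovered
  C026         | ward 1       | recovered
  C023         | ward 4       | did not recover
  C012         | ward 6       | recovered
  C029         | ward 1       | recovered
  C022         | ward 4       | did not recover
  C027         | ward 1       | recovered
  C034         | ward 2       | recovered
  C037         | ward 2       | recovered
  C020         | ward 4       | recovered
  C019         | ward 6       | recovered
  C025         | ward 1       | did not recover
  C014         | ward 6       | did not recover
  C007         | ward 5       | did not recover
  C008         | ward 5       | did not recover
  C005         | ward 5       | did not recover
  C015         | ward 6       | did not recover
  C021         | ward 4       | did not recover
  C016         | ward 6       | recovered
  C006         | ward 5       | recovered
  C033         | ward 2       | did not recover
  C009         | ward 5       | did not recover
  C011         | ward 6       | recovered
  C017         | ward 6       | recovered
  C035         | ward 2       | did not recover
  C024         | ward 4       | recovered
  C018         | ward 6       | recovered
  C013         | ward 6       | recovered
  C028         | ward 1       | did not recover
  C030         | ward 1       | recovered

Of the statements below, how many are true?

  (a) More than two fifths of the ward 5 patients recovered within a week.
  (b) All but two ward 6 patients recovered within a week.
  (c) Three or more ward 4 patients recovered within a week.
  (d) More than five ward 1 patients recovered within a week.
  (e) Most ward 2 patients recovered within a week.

2

(a) ward 5: |A| = 6, |A ∩ B| = 2; needs |A ∩ B| / |A| > 2/5 — false.
(b) ward 6: |A| = 9, |A ∩ B| = 7; needs |A ∖ B| = 2 — true.
(c) ward 4: |A| = 5, |A ∩ B| = 2; needs |A ∩ B| ≥ 3 — false.
(d) ward 1: |A| = 7, |A ∩ B| = 5; needs |A ∩ B| > 5 — false.
(e) ward 2: |A| = 6, |A ∩ B| = 4; needs |A ∩ B| > |A ∖ B| — true.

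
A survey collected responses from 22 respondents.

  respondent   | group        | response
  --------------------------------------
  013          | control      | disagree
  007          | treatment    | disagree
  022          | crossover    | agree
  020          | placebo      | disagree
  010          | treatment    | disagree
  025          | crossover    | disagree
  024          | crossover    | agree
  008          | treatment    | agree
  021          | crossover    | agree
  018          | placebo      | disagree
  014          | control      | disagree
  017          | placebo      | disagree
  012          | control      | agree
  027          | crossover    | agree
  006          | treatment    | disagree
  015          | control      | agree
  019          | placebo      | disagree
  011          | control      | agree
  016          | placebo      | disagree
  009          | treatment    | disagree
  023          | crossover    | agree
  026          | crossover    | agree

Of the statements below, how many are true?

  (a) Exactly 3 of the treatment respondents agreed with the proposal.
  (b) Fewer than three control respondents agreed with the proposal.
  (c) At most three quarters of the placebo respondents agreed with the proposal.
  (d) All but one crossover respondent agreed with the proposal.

2

(a) treatment: |A| = 5, |A ∩ B| = 1; needs |A ∩ B| = 3 — false.
(b) control: |A| = 5, |A ∩ B| = 3; needs |A ∩ B| < 3 — false.
(c) placebo: |A| = 5, |A ∩ B| = 0; needs |A ∩ B| / |A| ≤ 3/4 — true.
(d) crossover: |A| = 7, |A ∩ B| = 6; needs |A ∖ B| = 1 — true.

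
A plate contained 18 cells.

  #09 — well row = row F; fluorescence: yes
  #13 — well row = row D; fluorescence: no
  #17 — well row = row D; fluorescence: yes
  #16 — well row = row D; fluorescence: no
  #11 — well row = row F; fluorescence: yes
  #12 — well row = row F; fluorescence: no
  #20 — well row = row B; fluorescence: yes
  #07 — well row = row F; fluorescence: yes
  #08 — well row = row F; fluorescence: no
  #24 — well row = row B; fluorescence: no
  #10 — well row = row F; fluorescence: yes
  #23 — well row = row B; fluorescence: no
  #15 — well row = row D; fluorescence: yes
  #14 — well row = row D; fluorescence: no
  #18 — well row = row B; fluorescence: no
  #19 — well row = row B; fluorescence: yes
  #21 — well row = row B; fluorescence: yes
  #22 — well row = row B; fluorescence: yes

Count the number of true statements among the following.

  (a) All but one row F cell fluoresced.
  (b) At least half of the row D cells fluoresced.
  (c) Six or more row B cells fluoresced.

0

(a) row F: |A| = 6, |A ∩ B| = 4; needs |A ∖ B| = 1 — false.
(b) row D: |A| = 5, |A ∩ B| = 2; needs |A ∩ B| ≥ |A ∖ B| — false.
(c) row B: |A| = 7, |A ∩ B| = 4; needs |A ∩ B| ≥ 6 — false.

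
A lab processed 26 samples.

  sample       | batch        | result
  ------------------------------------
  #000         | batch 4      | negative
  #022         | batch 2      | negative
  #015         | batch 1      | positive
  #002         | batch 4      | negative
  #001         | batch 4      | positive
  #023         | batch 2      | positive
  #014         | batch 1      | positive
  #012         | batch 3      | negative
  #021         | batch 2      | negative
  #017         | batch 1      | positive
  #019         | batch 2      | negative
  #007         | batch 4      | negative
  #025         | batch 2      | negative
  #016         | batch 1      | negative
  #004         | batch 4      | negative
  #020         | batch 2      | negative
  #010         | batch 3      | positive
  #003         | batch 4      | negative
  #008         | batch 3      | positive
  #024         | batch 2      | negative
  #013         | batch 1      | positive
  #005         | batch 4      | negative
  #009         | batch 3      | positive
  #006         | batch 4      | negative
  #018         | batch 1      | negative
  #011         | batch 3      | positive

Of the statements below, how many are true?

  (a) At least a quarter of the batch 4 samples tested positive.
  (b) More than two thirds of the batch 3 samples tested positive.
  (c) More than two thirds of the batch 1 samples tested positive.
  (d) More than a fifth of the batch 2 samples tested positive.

(a) batch 4: |A| = 8, |A ∩ B| = 1; needs |A ∩ B| / |A| ≥ 1/4 — false.
(b) batch 3: |A| = 5, |A ∩ B| = 4; needs |A ∩ B| / |A| > 2/3 — true.
(c) batch 1: |A| = 6, |A ∩ B| = 4; needs |A ∩ B| / |A| > 2/3 — false.
(d) batch 2: |A| = 7, |A ∩ B| = 1; needs |A ∩ B| / |A| > 1/5 — false.

1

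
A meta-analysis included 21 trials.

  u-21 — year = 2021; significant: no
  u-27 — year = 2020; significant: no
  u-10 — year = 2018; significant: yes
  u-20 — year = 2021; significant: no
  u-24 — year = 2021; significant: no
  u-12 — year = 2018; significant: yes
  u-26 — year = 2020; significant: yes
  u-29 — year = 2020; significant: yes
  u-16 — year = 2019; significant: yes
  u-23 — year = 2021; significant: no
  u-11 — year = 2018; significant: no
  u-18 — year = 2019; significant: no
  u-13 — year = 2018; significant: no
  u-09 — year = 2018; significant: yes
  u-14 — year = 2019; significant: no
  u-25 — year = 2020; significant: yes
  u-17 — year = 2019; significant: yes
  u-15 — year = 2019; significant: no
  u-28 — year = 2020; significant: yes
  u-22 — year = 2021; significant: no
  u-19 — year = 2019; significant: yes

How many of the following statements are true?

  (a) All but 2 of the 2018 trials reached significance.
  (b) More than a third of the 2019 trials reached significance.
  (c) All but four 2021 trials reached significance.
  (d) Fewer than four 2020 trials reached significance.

2

(a) 2018: |A| = 5, |A ∩ B| = 3; needs |A ∖ B| = 2 — true.
(b) 2019: |A| = 6, |A ∩ B| = 3; needs |A ∩ B| / |A| > 1/3 — true.
(c) 2021: |A| = 5, |A ∩ B| = 0; needs |A ∖ B| = 4 — false.
(d) 2020: |A| = 5, |A ∩ B| = 4; needs |A ∩ B| < 4 — false.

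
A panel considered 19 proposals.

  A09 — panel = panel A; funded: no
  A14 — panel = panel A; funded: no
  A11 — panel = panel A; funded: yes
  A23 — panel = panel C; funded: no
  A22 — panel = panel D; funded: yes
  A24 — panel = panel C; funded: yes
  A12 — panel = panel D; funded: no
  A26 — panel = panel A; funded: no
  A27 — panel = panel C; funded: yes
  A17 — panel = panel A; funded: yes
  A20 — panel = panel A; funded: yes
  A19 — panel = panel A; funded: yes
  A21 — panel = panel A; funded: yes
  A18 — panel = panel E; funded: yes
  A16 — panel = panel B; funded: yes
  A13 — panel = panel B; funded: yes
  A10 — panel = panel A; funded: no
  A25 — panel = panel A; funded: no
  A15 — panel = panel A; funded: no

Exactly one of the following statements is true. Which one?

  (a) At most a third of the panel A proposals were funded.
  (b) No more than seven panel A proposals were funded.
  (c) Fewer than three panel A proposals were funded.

|A| = 11, |A ∩ B| = 5, |A ∖ B| = 6.
(a) requires |A ∩ B| / |A| ≤ 1/3: false.
(b) requires |A ∩ B| ≤ 7: true.
(c) requires |A ∩ B| < 3: false.

(b)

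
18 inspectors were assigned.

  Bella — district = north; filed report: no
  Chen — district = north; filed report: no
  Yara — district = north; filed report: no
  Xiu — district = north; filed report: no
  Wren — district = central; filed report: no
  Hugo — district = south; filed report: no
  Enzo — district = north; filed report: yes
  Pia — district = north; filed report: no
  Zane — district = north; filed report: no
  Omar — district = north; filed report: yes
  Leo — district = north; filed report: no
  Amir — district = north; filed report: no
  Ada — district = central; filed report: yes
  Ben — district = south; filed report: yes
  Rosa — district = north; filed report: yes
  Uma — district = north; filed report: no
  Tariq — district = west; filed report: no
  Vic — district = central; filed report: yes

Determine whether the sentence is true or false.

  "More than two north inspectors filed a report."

True

The determiner here denotes the relation: |A ∩ B| > 2.
A (the restrictor) = {Bella, Chen, Yara, Xiu, Enzo, Pia, Zane, Omar, Leo, Amir, Rosa, Uma}, |A| = 12.
A ∩ B = {Enzo, Omar, Rosa}, so |A ∩ B| = 3.
|A ∩ B| = 3, so the statement is true.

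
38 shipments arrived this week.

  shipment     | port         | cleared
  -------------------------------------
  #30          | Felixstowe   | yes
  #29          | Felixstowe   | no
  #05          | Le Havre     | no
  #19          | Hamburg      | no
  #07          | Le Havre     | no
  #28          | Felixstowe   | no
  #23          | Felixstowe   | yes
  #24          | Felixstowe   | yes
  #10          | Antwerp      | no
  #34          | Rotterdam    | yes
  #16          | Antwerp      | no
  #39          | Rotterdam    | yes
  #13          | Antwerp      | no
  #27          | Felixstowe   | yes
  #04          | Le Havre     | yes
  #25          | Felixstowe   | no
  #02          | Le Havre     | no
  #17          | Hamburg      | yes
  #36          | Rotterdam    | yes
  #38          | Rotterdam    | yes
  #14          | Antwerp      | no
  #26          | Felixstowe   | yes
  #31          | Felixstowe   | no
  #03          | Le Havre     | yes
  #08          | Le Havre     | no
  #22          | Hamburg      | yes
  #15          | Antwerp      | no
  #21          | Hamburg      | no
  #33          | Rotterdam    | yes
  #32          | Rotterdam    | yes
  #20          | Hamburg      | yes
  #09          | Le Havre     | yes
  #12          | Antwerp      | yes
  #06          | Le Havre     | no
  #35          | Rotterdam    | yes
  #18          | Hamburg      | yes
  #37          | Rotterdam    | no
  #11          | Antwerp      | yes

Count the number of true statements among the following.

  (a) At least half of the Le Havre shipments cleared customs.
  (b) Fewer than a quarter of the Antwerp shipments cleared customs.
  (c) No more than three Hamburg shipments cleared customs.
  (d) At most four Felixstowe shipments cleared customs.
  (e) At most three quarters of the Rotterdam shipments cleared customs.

0

(a) Le Havre: |A| = 8, |A ∩ B| = 3; needs |A ∩ B| ≥ |A ∖ B| — false.
(b) Antwerp: |A| = 7, |A ∩ B| = 2; needs |A ∩ B| / |A| < 1/4 — false.
(c) Hamburg: |A| = 6, |A ∩ B| = 4; needs |A ∩ B| ≤ 3 — false.
(d) Felixstowe: |A| = 9, |A ∩ B| = 5; needs |A ∩ B| ≤ 4 — false.
(e) Rotterdam: |A| = 8, |A ∩ B| = 7; needs |A ∩ B| / |A| ≤ 3/4 — false.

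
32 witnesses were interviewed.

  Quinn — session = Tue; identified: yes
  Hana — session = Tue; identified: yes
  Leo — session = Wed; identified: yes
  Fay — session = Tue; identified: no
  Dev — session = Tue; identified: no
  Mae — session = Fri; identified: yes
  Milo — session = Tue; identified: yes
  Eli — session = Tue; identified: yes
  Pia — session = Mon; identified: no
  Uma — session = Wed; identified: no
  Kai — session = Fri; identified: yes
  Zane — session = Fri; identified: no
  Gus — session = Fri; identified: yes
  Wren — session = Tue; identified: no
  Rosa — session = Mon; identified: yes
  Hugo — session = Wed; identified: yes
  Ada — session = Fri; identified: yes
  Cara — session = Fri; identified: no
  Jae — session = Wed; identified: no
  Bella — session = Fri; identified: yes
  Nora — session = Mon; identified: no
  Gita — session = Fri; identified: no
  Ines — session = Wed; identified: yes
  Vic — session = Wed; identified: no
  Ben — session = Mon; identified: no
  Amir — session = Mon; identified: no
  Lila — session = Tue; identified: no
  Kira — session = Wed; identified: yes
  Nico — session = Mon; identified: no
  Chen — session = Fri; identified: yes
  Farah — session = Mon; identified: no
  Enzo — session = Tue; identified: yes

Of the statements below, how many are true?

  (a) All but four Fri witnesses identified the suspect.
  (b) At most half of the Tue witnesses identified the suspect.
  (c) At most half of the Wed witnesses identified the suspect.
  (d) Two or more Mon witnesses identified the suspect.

(a) Fri: |A| = 9, |A ∩ B| = 6; needs |A ∖ B| = 4 — false.
(b) Tue: |A| = 9, |A ∩ B| = 5; needs |A ∩ B| ≤ |A ∖ B| — false.
(c) Wed: |A| = 7, |A ∩ B| = 4; needs |A ∩ B| ≤ |A ∖ B| — false.
(d) Mon: |A| = 7, |A ∩ B| = 1; needs |A ∩ B| ≥ 2 — false.

0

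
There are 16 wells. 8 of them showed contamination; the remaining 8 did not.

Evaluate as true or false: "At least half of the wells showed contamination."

'At least half of the wells showed contamination' holds iff |A ∩ B| ≥ |A ∖ B|.
|A| = 16, |A ∩ B| = 8, |A ∖ B| = 8.
8 = 8, so the statement is true.

True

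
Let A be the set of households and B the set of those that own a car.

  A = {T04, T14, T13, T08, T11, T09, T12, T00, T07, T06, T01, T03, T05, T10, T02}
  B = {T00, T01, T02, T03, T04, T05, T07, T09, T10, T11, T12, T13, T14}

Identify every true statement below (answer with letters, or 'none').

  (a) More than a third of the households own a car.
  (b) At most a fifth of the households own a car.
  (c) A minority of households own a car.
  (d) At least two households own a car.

|A| = 15, |A ∩ B| = 13, |A ∖ B| = 2.
(a) |A ∩ B| / |A| > 1/3: holds.
(b) |A ∩ B| / |A| ≤ 1/5: fails.
(c) |A ∩ B| < |A ∖ B|: fails.
(d) |A ∩ B| ≥ 2: holds.

(a), (d)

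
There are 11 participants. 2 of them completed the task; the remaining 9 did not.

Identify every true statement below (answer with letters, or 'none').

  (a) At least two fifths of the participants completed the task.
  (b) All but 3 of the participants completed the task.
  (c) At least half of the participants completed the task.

none

|A| = 11, |A ∩ B| = 2, |A ∖ B| = 9.
(a) |A ∩ B| / |A| ≥ 2/5: fails.
(b) |A ∖ B| = 3: fails.
(c) |A ∩ B| ≥ |A ∖ B|: fails.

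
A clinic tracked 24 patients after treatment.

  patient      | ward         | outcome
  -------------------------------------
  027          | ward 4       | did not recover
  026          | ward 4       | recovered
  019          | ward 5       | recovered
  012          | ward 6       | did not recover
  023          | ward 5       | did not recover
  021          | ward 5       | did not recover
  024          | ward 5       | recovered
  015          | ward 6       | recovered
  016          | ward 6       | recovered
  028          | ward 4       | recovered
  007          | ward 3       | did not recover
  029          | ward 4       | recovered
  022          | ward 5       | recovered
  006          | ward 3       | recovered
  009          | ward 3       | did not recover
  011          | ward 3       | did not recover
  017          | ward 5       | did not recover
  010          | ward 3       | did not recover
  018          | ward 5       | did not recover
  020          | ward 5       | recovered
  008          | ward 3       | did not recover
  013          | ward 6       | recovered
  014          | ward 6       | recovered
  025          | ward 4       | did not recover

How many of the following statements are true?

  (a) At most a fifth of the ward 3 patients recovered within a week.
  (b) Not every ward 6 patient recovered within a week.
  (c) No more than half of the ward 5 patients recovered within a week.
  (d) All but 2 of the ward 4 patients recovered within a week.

(a) ward 3: |A| = 6, |A ∩ B| = 1; needs |A ∩ B| / |A| ≤ 1/5 — true.
(b) ward 6: |A| = 5, |A ∩ B| = 4; needs A ⊄ B (|A ∖ B| ≥ 1) — true.
(c) ward 5: |A| = 8, |A ∩ B| = 4; needs |A ∩ B| ≤ |A ∖ B| — true.
(d) ward 4: |A| = 5, |A ∩ B| = 3; needs |A ∖ B| = 2 — true.

4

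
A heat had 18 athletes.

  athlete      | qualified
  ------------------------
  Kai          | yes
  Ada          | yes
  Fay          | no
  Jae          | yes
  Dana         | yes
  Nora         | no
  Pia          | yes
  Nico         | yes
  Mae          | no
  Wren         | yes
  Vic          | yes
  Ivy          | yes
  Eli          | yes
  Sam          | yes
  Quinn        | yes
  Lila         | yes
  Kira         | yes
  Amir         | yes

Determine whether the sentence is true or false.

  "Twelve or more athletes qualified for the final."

True

'Twelve or more athletes qualified for the final' holds iff |A ∩ B| ≥ 12.
|A| = 18, |A ∩ B| = 15, |A ∖ B| = 3.
|A ∩ B| = 15, so the statement is true.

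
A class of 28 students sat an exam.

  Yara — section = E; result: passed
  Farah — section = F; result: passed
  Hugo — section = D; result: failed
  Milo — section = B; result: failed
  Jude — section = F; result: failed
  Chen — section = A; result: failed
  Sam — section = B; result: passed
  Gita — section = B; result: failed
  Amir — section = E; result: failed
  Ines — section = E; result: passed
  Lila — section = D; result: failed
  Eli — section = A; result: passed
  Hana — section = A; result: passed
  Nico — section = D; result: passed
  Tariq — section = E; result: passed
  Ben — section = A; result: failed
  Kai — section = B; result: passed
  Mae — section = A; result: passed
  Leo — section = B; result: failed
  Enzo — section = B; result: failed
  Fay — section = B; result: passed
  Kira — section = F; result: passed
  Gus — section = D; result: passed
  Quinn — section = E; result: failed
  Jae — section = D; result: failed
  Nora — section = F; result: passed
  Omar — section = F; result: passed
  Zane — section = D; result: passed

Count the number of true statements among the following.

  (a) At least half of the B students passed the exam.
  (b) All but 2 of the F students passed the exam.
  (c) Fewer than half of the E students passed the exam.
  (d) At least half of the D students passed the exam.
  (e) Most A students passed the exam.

(a) B: |A| = 7, |A ∩ B| = 3; needs |A ∩ B| ≥ |A ∖ B| — false.
(b) F: |A| = 5, |A ∩ B| = 4; needs |A ∖ B| = 2 — false.
(c) E: |A| = 5, |A ∩ B| = 3; needs |A ∩ B| < |A ∖ B| — false.
(d) D: |A| = 6, |A ∩ B| = 3; needs |A ∩ B| ≥ |A ∖ B| — true.
(e) A: |A| = 5, |A ∩ B| = 3; needs |A ∩ B| > |A ∖ B| — true.

2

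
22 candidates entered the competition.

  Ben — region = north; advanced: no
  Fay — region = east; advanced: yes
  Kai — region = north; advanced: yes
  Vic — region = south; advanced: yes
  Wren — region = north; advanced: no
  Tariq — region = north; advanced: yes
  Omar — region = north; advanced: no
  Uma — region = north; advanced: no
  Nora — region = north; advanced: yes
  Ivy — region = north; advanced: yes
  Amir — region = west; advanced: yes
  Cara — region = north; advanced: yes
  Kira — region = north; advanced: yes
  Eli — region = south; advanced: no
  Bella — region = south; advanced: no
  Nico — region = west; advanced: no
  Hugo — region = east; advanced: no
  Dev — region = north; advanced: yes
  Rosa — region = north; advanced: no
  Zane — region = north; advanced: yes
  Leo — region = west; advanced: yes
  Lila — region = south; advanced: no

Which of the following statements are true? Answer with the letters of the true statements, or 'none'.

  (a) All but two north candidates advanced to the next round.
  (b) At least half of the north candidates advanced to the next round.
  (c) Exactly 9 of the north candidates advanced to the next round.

(b)

|A| = 13, |A ∩ B| = 8, |A ∖ B| = 5.
(a) |A ∖ B| = 2: fails.
(b) |A ∩ B| ≥ |A ∖ B|: holds.
(c) |A ∩ B| = 9: fails.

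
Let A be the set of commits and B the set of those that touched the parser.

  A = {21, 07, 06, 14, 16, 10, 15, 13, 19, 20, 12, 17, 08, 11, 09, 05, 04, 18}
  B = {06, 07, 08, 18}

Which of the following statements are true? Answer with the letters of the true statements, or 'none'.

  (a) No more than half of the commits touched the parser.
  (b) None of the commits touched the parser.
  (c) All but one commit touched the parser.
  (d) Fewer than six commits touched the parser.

(a), (d)

|A| = 18, |A ∩ B| = 4, |A ∖ B| = 14.
(a) |A ∩ B| ≤ |A ∖ B|: holds.
(b) A ∩ B = ∅ (|A ∩ B| = 0): fails.
(c) |A ∖ B| = 1: fails.
(d) |A ∩ B| < 6: holds.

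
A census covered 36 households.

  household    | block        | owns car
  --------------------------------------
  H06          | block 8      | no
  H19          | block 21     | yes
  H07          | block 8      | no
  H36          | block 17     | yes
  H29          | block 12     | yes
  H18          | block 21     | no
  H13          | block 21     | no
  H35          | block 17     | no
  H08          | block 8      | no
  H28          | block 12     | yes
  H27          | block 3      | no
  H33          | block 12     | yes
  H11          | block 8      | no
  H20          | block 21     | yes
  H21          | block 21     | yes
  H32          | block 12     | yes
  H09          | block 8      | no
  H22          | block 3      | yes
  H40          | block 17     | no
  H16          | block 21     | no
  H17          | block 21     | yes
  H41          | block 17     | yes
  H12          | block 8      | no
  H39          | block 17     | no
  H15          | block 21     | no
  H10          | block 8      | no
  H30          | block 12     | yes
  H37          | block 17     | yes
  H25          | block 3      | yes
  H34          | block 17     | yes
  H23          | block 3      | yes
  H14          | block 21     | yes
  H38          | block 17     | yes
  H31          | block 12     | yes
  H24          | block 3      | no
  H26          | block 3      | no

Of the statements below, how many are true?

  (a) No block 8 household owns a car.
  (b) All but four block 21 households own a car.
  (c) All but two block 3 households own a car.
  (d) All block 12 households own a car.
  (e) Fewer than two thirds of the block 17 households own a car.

(a) block 8: |A| = 7, |A ∩ B| = 0; needs A ∩ B = ∅ (|A ∩ B| = 0) — true.
(b) block 21: |A| = 9, |A ∩ B| = 5; needs |A ∖ B| = 4 — true.
(c) block 3: |A| = 6, |A ∩ B| = 3; needs |A ∖ B| = 2 — false.
(d) block 12: |A| = 6, |A ∩ B| = 6; needs A ⊆ B, i.e. every element of A is in B (|A ∖ B| = 0) — true.
(e) block 17: |A| = 8, |A ∩ B| = 5; needs |A ∩ B| / |A| < 2/3 — true.

4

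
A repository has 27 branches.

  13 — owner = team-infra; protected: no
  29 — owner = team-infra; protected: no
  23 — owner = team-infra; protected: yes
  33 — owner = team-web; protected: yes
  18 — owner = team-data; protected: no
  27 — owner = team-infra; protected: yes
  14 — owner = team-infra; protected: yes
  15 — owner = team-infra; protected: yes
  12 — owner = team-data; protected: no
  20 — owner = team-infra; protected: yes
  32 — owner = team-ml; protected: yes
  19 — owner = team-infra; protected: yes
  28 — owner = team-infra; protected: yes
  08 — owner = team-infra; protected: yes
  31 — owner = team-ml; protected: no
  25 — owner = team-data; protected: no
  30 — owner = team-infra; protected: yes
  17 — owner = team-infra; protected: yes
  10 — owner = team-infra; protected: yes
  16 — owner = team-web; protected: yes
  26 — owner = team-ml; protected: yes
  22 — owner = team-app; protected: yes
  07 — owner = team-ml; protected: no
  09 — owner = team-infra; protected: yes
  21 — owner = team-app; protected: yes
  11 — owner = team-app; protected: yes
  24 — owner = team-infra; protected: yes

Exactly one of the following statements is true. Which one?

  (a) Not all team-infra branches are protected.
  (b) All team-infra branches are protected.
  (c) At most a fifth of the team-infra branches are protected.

|A| = 15, |A ∩ B| = 13, |A ∖ B| = 2.
(a) requires A ⊄ B (|A ∖ B| ≥ 1): true.
(b) requires A ⊆ B, i.e. every element of A is in B (|A ∖ B| = 0): false.
(c) requires |A ∩ B| / |A| ≤ 1/5: false.

(a)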